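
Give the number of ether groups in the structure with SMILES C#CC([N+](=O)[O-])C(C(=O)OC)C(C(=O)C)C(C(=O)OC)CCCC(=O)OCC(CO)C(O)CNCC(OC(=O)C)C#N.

0

C≡C triple bond → alkyne.
–NO2 on an sp³ carbon → nitro (the N=O is not a carbonyl).
pendant –COOCH3: carbonyl C bonded to C and –OCH3 → ester.
pendant –COCH3: carbonyl C bonded to two carbons → ketone.
pendant –COOCH3: carbonyl C bonded to C and –OCH3 → ester.
–C(=O)–O–C with C on the carbonyl side → ester.
pendant –CH2OH on an sp³ backbone C → alcohol.
–OH on an sp³ carbon → alcohol (secondary).
C–N–C with sp³ carbons and no adjacent C=O → amine (secondary).
pendant –OC(=O)CH3: an acyloxy group → ester.
–C≡N: carbon triple-bonded to nitrogen → nitrile.
No segment is a ether: CH(COOCH3) is ester, not ether; CH(COOCH3) is ester, not ether; CH2COOCH2 is ester, not ether. → 0.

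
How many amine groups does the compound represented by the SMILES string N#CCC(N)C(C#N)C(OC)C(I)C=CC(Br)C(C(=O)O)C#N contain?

Working along the chain:
  N≡C: N≡C–: carbon triple-bonded to nitrogen → nitrile.
  CH(NH2): –NH2 on an sp³ carbon with no adjacent C=O → amine.
  CH(CN): pendant –C≡N: nitrile.
  CH(OCH3): pendant –OCH3: C–O–C with sp³ C, no adjacent C=O → ether.
  CH(I): halogen on an sp³ carbon → alkyl halide.
  CH=CH: C=C double bond → alkene.
  CH(Br): halogen on an sp³ carbon → alkyl halide.
  CH(COOH): pendant –COOH: carbonyl C bonded to C and –OH → carboxylic acid.
  CN: –C≡N: carbon triple-bonded to nitrogen → nitrile.
Amine appears at: CH(NH2) → 1.

1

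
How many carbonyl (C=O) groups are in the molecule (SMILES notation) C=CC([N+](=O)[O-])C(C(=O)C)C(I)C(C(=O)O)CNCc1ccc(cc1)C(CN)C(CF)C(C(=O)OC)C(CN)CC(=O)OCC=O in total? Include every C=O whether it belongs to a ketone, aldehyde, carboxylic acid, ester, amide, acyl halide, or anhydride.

5

CH(COCH3): ketone, 1 C=O (running total 1).
CH(COOH): carboxylic acid, 1 C=O (running total 2).
CH(COOCH3): ester, 1 C=O (running total 3).
CH2COOCH2: ester, 1 C=O (running total 4).
CHO: aldehyde, 1 C=O (running total 5).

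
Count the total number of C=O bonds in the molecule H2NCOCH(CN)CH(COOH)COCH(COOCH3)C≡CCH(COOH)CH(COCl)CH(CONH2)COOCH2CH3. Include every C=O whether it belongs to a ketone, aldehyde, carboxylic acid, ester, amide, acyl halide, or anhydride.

8

H2NCO: amide, 1 C=O (running total 1).
CH(COOH): carboxylic acid, 1 C=O (running total 2).
CO: ketone, 1 C=O (running total 3).
CH(COOCH3): ester, 1 C=O (running total 4).
CH(COOH): carboxylic acid, 1 C=O (running total 5).
CH(COCl): acyl halide, 1 C=O (running total 6).
CH(CONH2): amide, 1 C=O (running total 7).
COOCH2CH3: ester, 1 C=O (running total 8).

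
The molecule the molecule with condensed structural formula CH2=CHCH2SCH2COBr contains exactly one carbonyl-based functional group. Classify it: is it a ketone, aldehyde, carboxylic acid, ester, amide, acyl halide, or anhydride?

The carbonyl is in the COBr segment: –C(=O)Br: carbonyl C bonded to C and to a halogen → acyl halide (not alkyl halide).

acyl halide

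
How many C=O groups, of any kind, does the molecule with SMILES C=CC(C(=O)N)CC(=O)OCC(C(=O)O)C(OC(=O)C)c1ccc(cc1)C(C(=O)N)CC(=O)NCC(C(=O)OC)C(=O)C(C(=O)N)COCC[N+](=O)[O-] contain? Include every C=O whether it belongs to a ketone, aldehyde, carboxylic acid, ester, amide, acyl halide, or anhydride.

CH(CONH2): amide, 1 C=O (running total 1).
CH2COOCH2: ester, 1 C=O (running total 2).
CH(COOH): carboxylic acid, 1 C=O (running total 3).
CH(OCOCH3): ester, 1 C=O (running total 4).
CH(CONH2): amide, 1 C=O (running total 5).
CH2CONHCH2: amide, 1 C=O (running total 6).
CH(COOCH3): ester, 1 C=O (running total 7).
CO: ketone, 1 C=O (running total 8).
CH(CONH2): amide, 1 C=O (running total 9).

9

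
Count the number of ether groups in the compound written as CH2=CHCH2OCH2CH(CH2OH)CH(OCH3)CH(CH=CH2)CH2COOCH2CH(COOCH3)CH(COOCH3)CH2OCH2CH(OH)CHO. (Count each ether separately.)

Working along the chain:
  CH2=CH: C=C double bond → alkene.
  CH2OCH2: C–O–C with sp³ carbons on both sides and no adjacent C=O → ether.
  CH(CH2OH): pendant –CH2OH on an sp³ backbone C → alcohol.
  CH(OCH3): pendant –OCH3: C–O–C with sp³ C, no adjacent C=O → ether.
  CH(CH=CH2): pendant –CH=CH2: C=C double bond → alkene.
  CH2COOCH2: –C(=O)–O–C with C on the carbonyl side → ester.
  CH(COOCH3): pendant –COOCH3: carbonyl C bonded to C and –OCH3 → ester.
  CH(COOCH3): pendant –COOCH3: carbonyl C bonded to C and –OCH3 → ester.
  CH2OCH2: C–O–C with sp³ carbons on both sides and no adjacent C=O → ether.
  CH(OH): –OH on an sp³ carbon → alcohol (secondary).
  CHO: terminal –CHO: carbonyl C bonded to H and C → aldehyde.
Ether appears at: CH2OCH2, CH(OCH3), CH2OCH2 → 3.

3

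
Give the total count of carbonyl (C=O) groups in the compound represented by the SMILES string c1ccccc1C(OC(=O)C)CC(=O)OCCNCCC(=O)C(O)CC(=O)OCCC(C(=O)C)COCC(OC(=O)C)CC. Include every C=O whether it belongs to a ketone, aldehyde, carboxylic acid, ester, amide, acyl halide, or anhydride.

6

CH(OCOCH3): ester, 1 C=O (running total 1).
CH2COOCH2: ester, 1 C=O (running total 2).
CO: ketone, 1 C=O (running total 3).
CH2COOCH2: ester, 1 C=O (running total 4).
CH(COCH3): ketone, 1 C=O (running total 5).
CH(OCOCH3): ester, 1 C=O (running total 6).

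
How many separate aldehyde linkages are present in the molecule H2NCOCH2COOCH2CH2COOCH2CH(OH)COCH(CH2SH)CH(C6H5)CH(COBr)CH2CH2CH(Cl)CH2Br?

0

–C(=O)NH2: carbonyl C bonded to C and to N → amide (the N is not a separate amine).
–C(=O)–O–C with C on the carbonyl side → ester.
–C(=O)–O–C with C on the carbonyl side → ester.
–OH on an sp³ carbon → alcohol (secondary).
–C(=O)– with carbon on both sides → ketone.
pendant –CH2SH → thiol.
pendant –C6H5: benzene ring → arene.
pendant –C(=O)X: carbonyl C bonded to C and halogen → acyl halide.
halogen on an sp³ carbon → alkyl halide.
halogen on an sp³ carbon → alkyl halide.
No segment is a aldehyde: CH2COOCH2 is ester, not aldehyde; CH2COOCH2 is ester, not aldehyde; CO is ketone, not aldehyde. → 0.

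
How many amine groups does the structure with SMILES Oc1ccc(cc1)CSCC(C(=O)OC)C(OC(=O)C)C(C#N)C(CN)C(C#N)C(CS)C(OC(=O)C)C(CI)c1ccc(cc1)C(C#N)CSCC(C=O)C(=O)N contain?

1

–OH attached directly to an aromatic ring → phenol (not alcohol); the ring itself is an arene.
C–S–C linkage → sulfide (thioether).
pendant –COOCH3: carbonyl C bonded to C and –OCH3 → ester.
pendant –OC(=O)CH3: an acyloxy group → ester.
pendant –C≡N: nitrile.
pendant –CH2NH2: N on sp³ C, no adjacent C=O → amine.
pendant –C≡N: nitrile.
pendant –CH2SH → thiol.
pendant –OC(=O)CH3: an acyloxy group → ester.
pendant –CH2X: halogen on sp³ carbon → alkyl halide.
para-disubstituted benzene ring → arene.
pendant –C≡N: nitrile.
C–S–C linkage → sulfide (thioether).
pendant –CHO: carbonyl C bonded to C and H → aldehyde.
–C(=O)NH2: carbonyl C bonded to C and to N → amide (the N is not a separate amine).
Amine appears at: CH(CH2NH2) → 1.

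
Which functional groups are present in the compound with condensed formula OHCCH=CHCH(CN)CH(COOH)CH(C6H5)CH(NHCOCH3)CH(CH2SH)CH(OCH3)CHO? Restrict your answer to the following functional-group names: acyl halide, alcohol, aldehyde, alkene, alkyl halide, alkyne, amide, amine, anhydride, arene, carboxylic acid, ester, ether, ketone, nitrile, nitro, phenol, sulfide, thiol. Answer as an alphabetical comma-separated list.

Taking each segment in turn:
  OHC: terminal –CHO: carbonyl C bonded to H and C → aldehyde.
  CH=CH: C=C double bond → alkene.
  CH(CN): pendant –C≡N: nitrile.
  CH(COOH): pendant –COOH: carbonyl C bonded to C and –OH → carboxylic acid.
  CH(C6H5): pendant –C6H5: benzene ring → arene.
  CH(NHCOCH3): pendant –NHC(=O)CH3: N bonded to a carbonyl → amide (not amine).
  CH(CH2SH): pendant –CH2SH → thiol.
  CH(OCH3): pendant –OCH3: C–O–C with sp³ C, no adjacent C=O → ether.
  CHO: terminal –CHO: carbonyl C bonded to H and C → aldehyde.

aldehyde, alkene, amide, arene, carboxylic acid, ether, nitrile, thiol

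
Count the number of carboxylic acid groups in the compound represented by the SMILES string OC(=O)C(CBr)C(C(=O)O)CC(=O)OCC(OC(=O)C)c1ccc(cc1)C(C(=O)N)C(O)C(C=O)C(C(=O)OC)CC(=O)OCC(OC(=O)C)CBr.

–COOH: carbonyl C bonded to –OH and C → carboxylic acid (the –OH is not a separate alcohol).
pendant –CH2X: halogen on sp³ carbon → alkyl halide.
pendant –COOH: carbonyl C bonded to C and –OH → carboxylic acid.
–C(=O)–O–C with C on the carbonyl side → ester.
pendant –OC(=O)CH3: an acyloxy group → ester.
para-disubstituted benzene ring → arene.
pendant –CONH2: carbonyl C bonded to C and N → amide.
–OH on an sp³ carbon → alcohol (secondary).
pendant –CHO: carbonyl C bonded to C and H → aldehyde.
pendant –COOCH3: carbonyl C bonded to C and –OCH3 → ester.
–C(=O)–O–C with C on the carbonyl side → ester.
pendant –OC(=O)CH3: an acyloxy group → ester.
halogen on an sp³ carbon → alkyl halide.
Carboxylic acid appears at: HOOC, CH(COOH) → 2.

2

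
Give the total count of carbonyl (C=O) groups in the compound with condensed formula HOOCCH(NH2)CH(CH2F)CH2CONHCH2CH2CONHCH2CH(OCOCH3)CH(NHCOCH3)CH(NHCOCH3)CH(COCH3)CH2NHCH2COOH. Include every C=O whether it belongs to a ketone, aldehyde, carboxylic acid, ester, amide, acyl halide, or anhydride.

8

HOOC: carboxylic acid, 1 C=O (running total 1).
CH2CONHCH2: amide, 1 C=O (running total 2).
CH2CONHCH2: amide, 1 C=O (running total 3).
CH(OCOCH3): ester, 1 C=O (running total 4).
CH(NHCOCH3): amide, 1 C=O (running total 5).
CH(NHCOCH3): amide, 1 C=O (running total 6).
CH(COCH3): ketone, 1 C=O (running total 7).
COOH: carboxylic acid, 1 C=O (running total 8).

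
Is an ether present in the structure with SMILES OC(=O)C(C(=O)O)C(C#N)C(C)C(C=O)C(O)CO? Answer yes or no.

–COOH: carbonyl C bonded to –OH and C → carboxylic acid (the –OH is not a separate alcohol).
pendant –COOH: carbonyl C bonded to C and –OH → carboxylic acid.
pendant –C≡N: nitrile.
pendant –CHO: carbonyl C bonded to C and H → aldehyde.
–OH on an sp³ carbon → alcohol (secondary).
–OH on an sp³ carbon → alcohol.
The groups actually present are: alcohol, aldehyde, carboxylic acid, nitrile.

no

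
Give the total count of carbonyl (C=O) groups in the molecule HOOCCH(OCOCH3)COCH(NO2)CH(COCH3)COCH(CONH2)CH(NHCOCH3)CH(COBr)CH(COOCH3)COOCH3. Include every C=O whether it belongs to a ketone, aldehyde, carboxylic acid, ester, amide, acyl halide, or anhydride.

10

HOOC: carboxylic acid, 1 C=O (running total 1).
CH(OCOCH3): ester, 1 C=O (running total 2).
CO: ketone, 1 C=O (running total 3).
CH(COCH3): ketone, 1 C=O (running total 4).
CO: ketone, 1 C=O (running total 5).
CH(CONH2): amide, 1 C=O (running total 6).
CH(NHCOCH3): amide, 1 C=O (running total 7).
CH(COBr): acyl halide, 1 C=O (running total 8).
CH(COOCH3): ester, 1 C=O (running total 9).
COOCH3: ester, 1 C=O (running total 10).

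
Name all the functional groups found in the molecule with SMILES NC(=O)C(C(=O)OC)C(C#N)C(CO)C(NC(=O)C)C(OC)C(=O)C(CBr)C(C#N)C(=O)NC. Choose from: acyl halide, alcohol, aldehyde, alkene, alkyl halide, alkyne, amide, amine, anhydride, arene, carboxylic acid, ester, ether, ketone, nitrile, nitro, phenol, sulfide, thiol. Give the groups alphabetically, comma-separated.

Taking each segment in turn:
  H2NCO: –C(=O)NH2: carbonyl C bonded to C and to N → amide (the N is not a separate amine).
  CH(COOCH3): pendant –COOCH3: carbonyl C bonded to C and –OCH3 → ester.
  CH(CN): pendant –C≡N: nitrile.
  CH(CH2OH): pendant –CH2OH on an sp³ backbone C → alcohol.
  CH(NHCOCH3): pendant –NHC(=O)CH3: N bonded to a carbonyl → amide (not amine).
  CH(OCH3): pendant –OCH3: C–O–C with sp³ C, no adjacent C=O → ether.
  CO: –C(=O)– with carbon on both sides → ketone.
  CH(CH2Br): pendant –CH2X: halogen on sp³ carbon → alkyl halide.
  CH(CN): pendant –C≡N: nitrile.
  CONHCH3: –C(=O)NHCH3: carbonyl C bonded to C and to N → amide (the N is not an amine).

alcohol, alkyl halide, amide, ester, ether, ketone, nitrile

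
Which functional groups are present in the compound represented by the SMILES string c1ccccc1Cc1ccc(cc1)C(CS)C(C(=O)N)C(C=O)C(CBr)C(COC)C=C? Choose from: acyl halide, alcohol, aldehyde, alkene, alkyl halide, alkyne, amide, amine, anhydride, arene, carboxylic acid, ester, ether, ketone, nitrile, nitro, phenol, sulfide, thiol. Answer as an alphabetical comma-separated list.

Working along the chain:
  C6H5: C6H5– phenyl ring → arene.
  C6H4: para-disubstituted benzene ring → arene.
  CH(CH2SH): pendant –CH2SH → thiol.
  CH(CONH2): pendant –CONH2: carbonyl C bonded to C and N → amide.
  CH(CHO): pendant –CHO: carbonyl C bonded to C and H → aldehyde.
  CH(CH2Br): pendant –CH2X: halogen on sp³ carbon → alkyl halide.
  CH(CH2OCH3): pendant –CH2OCH3: C–O–C linkage → ether.
  CH=CH2: C=C double bond → alkene.

aldehyde, alkene, alkyl halide, amide, arene, ether, thiol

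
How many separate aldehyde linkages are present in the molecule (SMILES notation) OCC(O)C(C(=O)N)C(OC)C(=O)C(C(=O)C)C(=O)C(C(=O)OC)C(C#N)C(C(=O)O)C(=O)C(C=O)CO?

1

HO– on an sp³ carbon → alcohol.
–OH on an sp³ carbon → alcohol (secondary).
pendant –CONH2: carbonyl C bonded to C and N → amide.
pendant –OCH3: C–O–C with sp³ C, no adjacent C=O → ether.
–C(=O)– with carbon on both sides → ketone.
pendant –COCH3: carbonyl C bonded to two carbons → ketone.
–C(=O)– with carbon on both sides → ketone.
pendant –COOCH3: carbonyl C bonded to C and –OCH3 → ester.
pendant –C≡N: nitrile.
pendant –COOH: carbonyl C bonded to C and –OH → carboxylic acid.
–C(=O)– with carbon on both sides → ketone.
pendant –CHO: carbonyl C bonded to C and H → aldehyde.
–OH on an sp³ carbon → alcohol.
Aldehyde appears at: CH(CHO) → 1.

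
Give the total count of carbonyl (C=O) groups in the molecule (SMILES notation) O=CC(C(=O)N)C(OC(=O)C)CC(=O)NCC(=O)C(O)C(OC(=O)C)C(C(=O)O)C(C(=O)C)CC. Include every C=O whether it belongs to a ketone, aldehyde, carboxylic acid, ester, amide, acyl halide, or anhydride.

8

OHC: aldehyde, 1 C=O (running total 1).
CH(CONH2): amide, 1 C=O (running total 2).
CH(OCOCH3): ester, 1 C=O (running total 3).
CH2CONHCH2: amide, 1 C=O (running total 4).
CO: ketone, 1 C=O (running total 5).
CH(OCOCH3): ester, 1 C=O (running total 6).
CH(COOH): carboxylic acid, 1 C=O (running total 7).
CH(COCH3): ketone, 1 C=O (running total 8).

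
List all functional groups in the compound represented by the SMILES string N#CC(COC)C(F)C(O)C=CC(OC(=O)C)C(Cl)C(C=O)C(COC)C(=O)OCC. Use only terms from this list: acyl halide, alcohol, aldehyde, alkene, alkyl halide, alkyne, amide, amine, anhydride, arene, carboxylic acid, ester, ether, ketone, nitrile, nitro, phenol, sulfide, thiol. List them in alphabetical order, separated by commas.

N≡C–: carbon triple-bonded to nitrogen → nitrile.
pendant –CH2OCH3: C–O–C linkage → ether.
halogen on an sp³ carbon → alkyl halide.
–OH on an sp³ carbon → alcohol (secondary).
C=C double bond → alkene.
pendant –OC(=O)CH3: an acyloxy group → ester.
halogen on an sp³ carbon → alkyl halide.
pendant –CHO: carbonyl C bonded to C and H → aldehyde.
pendant –CH2OCH3: C–O–C linkage → ether.
–C(=O)OCH2CH3: carbonyl C bonded to C and to –OEt → ester.

alcohol, aldehyde, alkene, alkyl halide, ester, ether, nitrile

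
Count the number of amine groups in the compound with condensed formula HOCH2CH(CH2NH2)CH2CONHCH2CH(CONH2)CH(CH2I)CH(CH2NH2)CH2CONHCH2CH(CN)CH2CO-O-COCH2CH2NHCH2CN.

3

Reading the structure from left to right:
  HOCH2: HO– on an sp³ carbon → alcohol.
  CH(CH2NH2): pendant –CH2NH2: N on sp³ C, no adjacent C=O → amine.
  CH2CONHCH2: –C(=O)–N– linkage → amide (the N is not an amine).
  CH(CONH2): pendant –CONH2: carbonyl C bonded to C and N → amide.
  CH(CH2I): pendant –CH2X: halogen on sp³ carbon → alkyl halide.
  CH(CH2NH2): pendant –CH2NH2: N on sp³ C, no adjacent C=O → amine.
  CH2CONHCH2: –C(=O)–N– linkage → amide (the N is not an amine).
  CH(CN): pendant –C≡N: nitrile.
  CH2CO-O-COCH2: two acyl groups sharing one oxygen, –C(=O)–O–C(=O)– → anhydride.
  CH2NHCH2: C–N–C with sp³ carbons and no adjacent C=O → amine (secondary).
  CN: –C≡N: carbon triple-bonded to nitrogen → nitrile.
Amine appears at: CH(CH2NH2), CH(CH2NH2), CH2NHCH2 → 3.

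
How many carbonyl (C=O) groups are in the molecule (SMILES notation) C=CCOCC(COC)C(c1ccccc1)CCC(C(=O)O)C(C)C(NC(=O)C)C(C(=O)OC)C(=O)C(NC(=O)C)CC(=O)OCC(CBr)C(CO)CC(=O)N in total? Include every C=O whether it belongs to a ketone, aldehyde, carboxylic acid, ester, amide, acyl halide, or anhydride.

CH(COOH): carboxylic acid, 1 C=O (running total 1).
CH(NHCOCH3): amide, 1 C=O (running total 2).
CH(COOCH3): ester, 1 C=O (running total 3).
CO: ketone, 1 C=O (running total 4).
CH(NHCOCH3): amide, 1 C=O (running total 5).
CH2COOCH2: ester, 1 C=O (running total 6).
CONH2: amide, 1 C=O (running total 7).

7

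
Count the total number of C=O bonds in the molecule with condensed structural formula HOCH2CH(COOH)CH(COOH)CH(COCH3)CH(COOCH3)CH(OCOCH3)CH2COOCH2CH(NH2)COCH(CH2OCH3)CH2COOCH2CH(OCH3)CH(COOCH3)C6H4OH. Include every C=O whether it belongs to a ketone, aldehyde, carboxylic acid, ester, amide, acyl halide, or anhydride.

CH(COOH): carboxylic acid, 1 C=O (running total 1).
CH(COOH): carboxylic acid, 1 C=O (running total 2).
CH(COCH3): ketone, 1 C=O (running total 3).
CH(COOCH3): ester, 1 C=O (running total 4).
CH(OCOCH3): ester, 1 C=O (running total 5).
CH2COOCH2: ester, 1 C=O (running total 6).
CO: ketone, 1 C=O (running total 7).
CH2COOCH2: ester, 1 C=O (running total 8).
CH(COOCH3): ester, 1 C=O (running total 9).

9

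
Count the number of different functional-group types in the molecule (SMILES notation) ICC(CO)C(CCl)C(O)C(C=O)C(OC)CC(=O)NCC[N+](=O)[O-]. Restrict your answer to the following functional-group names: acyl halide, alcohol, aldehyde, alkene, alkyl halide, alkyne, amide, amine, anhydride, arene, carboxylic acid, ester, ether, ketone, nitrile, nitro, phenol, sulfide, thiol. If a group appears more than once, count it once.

Reading the structure from left to right:
  ICH2: halogen on an sp³ carbon → alkyl halide.
  CH(CH2OH): pendant –CH2OH on an sp³ backbone C → alcohol.
  CH(CH2Cl): pendant –CH2X: halogen on sp³ carbon → alkyl halide.
  CH(OH): –OH on an sp³ carbon → alcohol (secondary).
  CH(CHO): pendant –CHO: carbonyl C bonded to C and H → aldehyde.
  CH(OCH3): pendant –OCH3: C–O–C with sp³ C, no adjacent C=O → ether.
  CH2CONHCH2: –C(=O)–N– linkage → amide (the N is not an amine).
  CH2NO2: –NO2 on carbon → nitro group.
Distinct types present: alcohol, aldehyde, alkyl halide, amide, ether, nitro.

6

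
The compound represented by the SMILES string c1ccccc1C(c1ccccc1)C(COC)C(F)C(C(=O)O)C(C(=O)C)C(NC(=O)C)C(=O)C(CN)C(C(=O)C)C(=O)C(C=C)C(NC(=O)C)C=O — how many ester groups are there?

Reading the structure from left to right:
  C6H5: C6H5– phenyl ring → arene.
  CH(C6H5): pendant –C6H5: benzene ring → arene.
  CH(CH2OCH3): pendant –CH2OCH3: C–O–C linkage → ether.
  CH(F): halogen on an sp³ carbon → alkyl halide.
  CH(COOH): pendant –COOH: carbonyl C bonded to C and –OH → carboxylic acid.
  CH(COCH3): pendant –COCH3: carbonyl C bonded to two carbons → ketone.
  CH(NHCOCH3): pendant –NHC(=O)CH3: N bonded to a carbonyl → amide (not amine).
  CO: –C(=O)– with carbon on both sides → ketone.
  CH(CH2NH2): pendant –CH2NH2: N on sp³ C, no adjacent C=O → amine.
  CH(COCH3): pendant –COCH3: carbonyl C bonded to two carbons → ketone.
  CO: –C(=O)– with carbon on both sides → ketone.
  CH(CH=CH2): pendant –CH=CH2: C=C double bond → alkene.
  CH(NHCOCH3): pendant –NHC(=O)CH3: N bonded to a carbonyl → amide (not amine).
  CHO: terminal –CHO: carbonyl C bonded to H and C → aldehyde.
No segment is a ester: CH(CH2OCH3) is ether, not ester; CH(COOH) is carboxylic acid, not ester; CH(COCH3) is ketone, not ester. → 0.

0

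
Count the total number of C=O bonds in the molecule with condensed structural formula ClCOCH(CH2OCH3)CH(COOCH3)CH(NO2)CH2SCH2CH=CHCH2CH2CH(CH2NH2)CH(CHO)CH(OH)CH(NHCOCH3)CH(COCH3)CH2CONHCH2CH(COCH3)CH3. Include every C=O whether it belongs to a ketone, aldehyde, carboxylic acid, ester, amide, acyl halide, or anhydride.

7

ClCO: acyl halide, 1 C=O (running total 1).
CH(COOCH3): ester, 1 C=O (running total 2).
CH(CHO): aldehyde, 1 C=O (running total 3).
CH(NHCOCH3): amide, 1 C=O (running total 4).
CH(COCH3): ketone, 1 C=O (running total 5).
CH2CONHCH2: amide, 1 C=O (running total 6).
CH(COCH3): ketone, 1 C=O (running total 7).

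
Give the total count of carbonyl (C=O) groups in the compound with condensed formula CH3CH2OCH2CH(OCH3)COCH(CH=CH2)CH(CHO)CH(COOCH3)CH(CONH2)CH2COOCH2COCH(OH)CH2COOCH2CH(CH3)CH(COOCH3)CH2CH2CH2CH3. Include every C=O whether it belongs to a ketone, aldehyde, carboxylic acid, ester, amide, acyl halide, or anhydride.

CO: ketone, 1 C=O (running total 1).
CH(CHO): aldehyde, 1 C=O (running total 2).
CH(COOCH3): ester, 1 C=O (running total 3).
CH(CONH2): amide, 1 C=O (running total 4).
CH2COOCH2: ester, 1 C=O (running total 5).
CO: ketone, 1 C=O (running total 6).
CH2COOCH2: ester, 1 C=O (running total 7).
CH(COOCH3): ester, 1 C=O (running total 8).

8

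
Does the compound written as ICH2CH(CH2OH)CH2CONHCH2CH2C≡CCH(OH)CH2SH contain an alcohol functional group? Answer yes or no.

yes

Reading the structure from left to right:
  ICH2: halogen on an sp³ carbon → alkyl halide.
  CH(CH2OH): pendant –CH2OH on an sp³ backbone C → alcohol.
  CH2CONHCH2: –C(=O)–N– linkage → amide (the N is not an amine).
  C≡C: C≡C triple bond → alkyne.
  CH(OH): –OH on an sp³ carbon → alcohol (secondary).
  CH2SH: –SH on an sp³ carbon → thiol.
The CH(CH2OH) segment supplies the alcohol: pendant –CH2OH on an sp³ backbone C → alcohol.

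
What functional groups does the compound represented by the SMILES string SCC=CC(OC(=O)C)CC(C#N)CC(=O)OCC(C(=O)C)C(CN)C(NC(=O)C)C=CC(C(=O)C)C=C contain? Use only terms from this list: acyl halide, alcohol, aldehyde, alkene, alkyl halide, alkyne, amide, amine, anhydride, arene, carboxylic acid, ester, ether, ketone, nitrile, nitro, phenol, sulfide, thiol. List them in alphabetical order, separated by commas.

Working along the chain:
  HSCH2: –SH on an sp³ carbon → thiol.
  CH=CH: C=C double bond → alkene.
  CH(OCOCH3): pendant –OC(=O)CH3: an acyloxy group → ester.
  CH(CN): pendant –C≡N: nitrile.
  CH2COOCH2: –C(=O)–O–C with C on the carbonyl side → ester.
  CH(COCH3): pendant –COCH3: carbonyl C bonded to two carbons → ketone.
  CH(CH2NH2): pendant –CH2NH2: N on sp³ C, no adjacent C=O → amine.
  CH(NHCOCH3): pendant –NHC(=O)CH3: N bonded to a carbonyl → amide (not amine).
  CH=CH: C=C double bond → alkene.
  CH(COCH3): pendant –COCH3: carbonyl C bonded to two carbons → ketone.
  CH=CH2: C=C double bond → alkene.

alkene, amide, amine, ester, ketone, nitrile, thiol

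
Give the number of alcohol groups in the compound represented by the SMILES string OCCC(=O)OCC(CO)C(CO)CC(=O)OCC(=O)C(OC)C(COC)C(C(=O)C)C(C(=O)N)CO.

4

Working along the chain:
  HOCH2: HO– on an sp³ carbon → alcohol.
  CH2COOCH2: –C(=O)–O–C with C on the carbonyl side → ester.
  CH(CH2OH): pendant –CH2OH on an sp³ backbone C → alcohol.
  CH(CH2OH): pendant –CH2OH on an sp³ backbone C → alcohol.
  CH2COOCH2: –C(=O)–O–C with C on the carbonyl side → ester.
  CO: –C(=O)– with carbon on both sides → ketone.
  CH(OCH3): pendant –OCH3: C–O–C with sp³ C, no adjacent C=O → ether.
  CH(CH2OCH3): pendant –CH2OCH3: C–O–C linkage → ether.
  CH(COCH3): pendant –COCH3: carbonyl C bonded to two carbons → ketone.
  CH(CONH2): pendant –CONH2: carbonyl C bonded to C and N → amide.
  CH2OH: –OH on an sp³ carbon → alcohol.
Alcohol appears at: HOCH2, CH(CH2OH), CH(CH2OH), CH2OH → 4.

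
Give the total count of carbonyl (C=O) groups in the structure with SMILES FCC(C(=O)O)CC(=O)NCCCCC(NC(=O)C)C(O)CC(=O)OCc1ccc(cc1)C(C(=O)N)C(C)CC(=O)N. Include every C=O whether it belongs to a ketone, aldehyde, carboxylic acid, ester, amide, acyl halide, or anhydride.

6

CH(COOH): carboxylic acid, 1 C=O (running total 1).
CH2CONHCH2: amide, 1 C=O (running total 2).
CH(NHCOCH3): amide, 1 C=O (running total 3).
CH2COOCH2: ester, 1 C=O (running total 4).
CH(CONH2): amide, 1 C=O (running total 5).
CONH2: amide, 1 C=O (running total 6).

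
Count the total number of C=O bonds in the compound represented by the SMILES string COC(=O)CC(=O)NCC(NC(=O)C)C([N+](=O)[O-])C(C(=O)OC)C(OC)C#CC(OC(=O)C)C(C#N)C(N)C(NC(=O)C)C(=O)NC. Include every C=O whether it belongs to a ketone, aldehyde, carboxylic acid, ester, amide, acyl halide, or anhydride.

CH3OOC: ester, 1 C=O (running total 1).
CH2CONHCH2: amide, 1 C=O (running total 2).
CH(NHCOCH3): amide, 1 C=O (running total 3).
CH(COOCH3): ester, 1 C=O (running total 4).
CH(OCOCH3): ester, 1 C=O (running total 5).
CH(NHCOCH3): amide, 1 C=O (running total 6).
CONHCH3: amide, 1 C=O (running total 7).

7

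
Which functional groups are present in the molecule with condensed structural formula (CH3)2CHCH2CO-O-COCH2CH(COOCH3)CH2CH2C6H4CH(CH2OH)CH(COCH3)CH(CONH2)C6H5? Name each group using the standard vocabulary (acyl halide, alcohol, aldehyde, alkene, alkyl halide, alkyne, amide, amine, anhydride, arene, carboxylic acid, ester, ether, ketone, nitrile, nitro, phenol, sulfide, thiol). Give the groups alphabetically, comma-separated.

alcohol, amide, anhydride, arene, ester, ketone

two acyl groups sharing one oxygen, –C(=O)–O–C(=O)– → anhydride.
pendant –COOCH3: carbonyl C bonded to C and –OCH3 → ester.
para-disubstituted benzene ring → arene.
pendant –CH2OH on an sp³ backbone C → alcohol.
pendant –COCH3: carbonyl C bonded to two carbons → ketone.
pendant –CONH2: carbonyl C bonded to C and N → amide.
–C6H5 phenyl ring → arene.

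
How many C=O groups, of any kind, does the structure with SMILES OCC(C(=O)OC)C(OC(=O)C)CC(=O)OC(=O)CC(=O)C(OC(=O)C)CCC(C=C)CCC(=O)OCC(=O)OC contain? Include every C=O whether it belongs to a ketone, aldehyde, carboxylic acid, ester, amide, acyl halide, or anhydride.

CH(COOCH3): ester, 1 C=O (running total 1).
CH(OCOCH3): ester, 1 C=O (running total 2).
CH2CO-O-COCH2: anhydride, 2 C=O (running total 4).
CO: ketone, 1 C=O (running total 5).
CH(OCOCH3): ester, 1 C=O (running total 6).
CH2COOCH2: ester, 1 C=O (running total 7).
COOCH3: ester, 1 C=O (running total 8).

8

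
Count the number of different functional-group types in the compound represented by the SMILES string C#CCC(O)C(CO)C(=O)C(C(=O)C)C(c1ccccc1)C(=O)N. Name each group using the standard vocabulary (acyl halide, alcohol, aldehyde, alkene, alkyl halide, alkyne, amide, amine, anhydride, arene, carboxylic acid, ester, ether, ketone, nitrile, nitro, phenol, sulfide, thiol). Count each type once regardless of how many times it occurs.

5

C≡C triple bond → alkyne.
–OH on an sp³ carbon → alcohol (secondary).
pendant –CH2OH on an sp³ backbone C → alcohol.
–C(=O)– with carbon on both sides → ketone.
pendant –COCH3: carbonyl C bonded to two carbons → ketone.
pendant –C6H5: benzene ring → arene.
–C(=O)NH2: carbonyl C bonded to C and to N → amide (the N is not a separate amine).
Distinct types present: alcohol, alkyne, amide, arene, ketone.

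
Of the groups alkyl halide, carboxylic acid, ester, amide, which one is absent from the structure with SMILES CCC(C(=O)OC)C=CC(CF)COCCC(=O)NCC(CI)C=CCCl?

carboxylic acid

ester: present (CH(COOCH3) — pendant –COOCH3: carbonyl C bonded to C and –OCH3 → ester).
alkyl halide: present (CH(CH2F) — pendant –CH2X: halogen on sp³ carbon → alkyl halide).
amide: present (CH2CONHCH2 — –C(=O)–N– linkage → amide (the N is not an amine)).
carboxylic acid: absent. In CH(COOCH3), the acyl oxygen is bonded to carbon (–O–C), not to H, so this is an ester. In CH2CONHCH2, the carbonyl is bonded to nitrogen, not to –OH; that is an amide.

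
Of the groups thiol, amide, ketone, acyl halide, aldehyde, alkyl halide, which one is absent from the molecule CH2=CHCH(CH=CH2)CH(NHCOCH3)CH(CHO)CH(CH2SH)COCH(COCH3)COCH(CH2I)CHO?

thiol: present (CH(CH2SH) — pendant –CH2SH → thiol).
aldehyde: present (CH(CHO) — pendant –CHO: carbonyl C bonded to C and H → aldehyde).
amide: present (CH(NHCOCH3) — pendant –NHC(=O)CH3: N bonded to a carbonyl → amide (not amine)).
ketone: present (CO — –C(=O)– with carbon on both sides → ketone).
alkyl halide: present (CH(CH2I) — pendant –CH2X: halogen on sp³ carbon → alkyl halide).
acyl halide: no segment matches this pattern.

acyl halide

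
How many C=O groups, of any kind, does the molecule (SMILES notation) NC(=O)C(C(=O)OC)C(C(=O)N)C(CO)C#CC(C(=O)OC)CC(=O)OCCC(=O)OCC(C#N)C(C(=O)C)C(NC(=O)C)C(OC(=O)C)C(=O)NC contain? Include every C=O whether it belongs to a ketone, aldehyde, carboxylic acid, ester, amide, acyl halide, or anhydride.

10

H2NCO: amide, 1 C=O (running total 1).
CH(COOCH3): ester, 1 C=O (running total 2).
CH(CONH2): amide, 1 C=O (running total 3).
CH(COOCH3): ester, 1 C=O (running total 4).
CH2COOCH2: ester, 1 C=O (running total 5).
CH2COOCH2: ester, 1 C=O (running total 6).
CH(COCH3): ketone, 1 C=O (running total 7).
CH(NHCOCH3): amide, 1 C=O (running total 8).
CH(OCOCH3): ester, 1 C=O (running total 9).
CONHCH3: amide, 1 C=O (running total 10).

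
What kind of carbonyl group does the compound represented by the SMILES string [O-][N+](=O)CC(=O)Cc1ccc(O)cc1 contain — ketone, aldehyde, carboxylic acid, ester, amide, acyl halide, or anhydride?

ketone

The carbonyl is in the CO segment: –C(=O)– with carbon on both sides → ketone.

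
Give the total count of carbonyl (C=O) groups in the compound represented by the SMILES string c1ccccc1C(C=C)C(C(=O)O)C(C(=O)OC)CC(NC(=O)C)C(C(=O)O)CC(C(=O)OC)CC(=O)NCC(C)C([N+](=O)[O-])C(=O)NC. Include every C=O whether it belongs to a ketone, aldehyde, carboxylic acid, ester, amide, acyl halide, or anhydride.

7

CH(COOH): carboxylic acid, 1 C=O (running total 1).
CH(COOCH3): ester, 1 C=O (running total 2).
CH(NHCOCH3): amide, 1 C=O (running total 3).
CH(COOH): carboxylic acid, 1 C=O (running total 4).
CH(COOCH3): ester, 1 C=O (running total 5).
CH2CONHCH2: amide, 1 C=O (running total 6).
CONHCH3: amide, 1 C=O (running total 7).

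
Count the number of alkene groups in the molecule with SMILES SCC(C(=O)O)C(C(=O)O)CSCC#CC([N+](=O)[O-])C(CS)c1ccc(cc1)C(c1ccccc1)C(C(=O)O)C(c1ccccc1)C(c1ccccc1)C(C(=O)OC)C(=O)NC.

0

Taking each segment in turn:
  HSCH2: –SH on an sp³ carbon → thiol.
  CH(COOH): pendant –COOH: carbonyl C bonded to C and –OH → carboxylic acid.
  CH(COOH): pendant –COOH: carbonyl C bonded to C and –OH → carboxylic acid.
  CH2SCH2: C–S–C linkage → sulfide (thioether).
  C≡C: C≡C triple bond → alkyne.
  CH(NO2): –NO2 on an sp³ carbon → nitro (the N=O is not a carbonyl).
  CH(CH2SH): pendant –CH2SH → thiol.
  C6H4: para-disubstituted benzene ring → arene.
  CH(C6H5): pendant –C6H5: benzene ring → arene.
  CH(COOH): pendant –COOH: carbonyl C bonded to C and –OH → carboxylic acid.
  CH(C6H5): pendant –C6H5: benzene ring → arene.
  CH(C6H5): pendant –C6H5: benzene ring → arene.
  CH(COOCH3): pendant –COOCH3: carbonyl C bonded to C and –OCH3 → ester.
  CONHCH3: –C(=O)NHCH3: carbonyl C bonded to C and to N → amide (the N is not an amine).
No segment is a alkene: C≡C is alkyne, not alkene; C6H4 is arene, not alkene; CH(C6H5) is arene, not alkene. → 0.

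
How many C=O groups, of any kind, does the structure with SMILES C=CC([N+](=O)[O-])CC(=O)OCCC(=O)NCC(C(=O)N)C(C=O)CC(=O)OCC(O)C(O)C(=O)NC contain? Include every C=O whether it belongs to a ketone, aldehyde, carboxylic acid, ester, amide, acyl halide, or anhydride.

6

CH2COOCH2: ester, 1 C=O (running total 1).
CH2CONHCH2: amide, 1 C=O (running total 2).
CH(CONH2): amide, 1 C=O (running total 3).
CH(CHO): aldehyde, 1 C=O (running total 4).
CH2COOCH2: ester, 1 C=O (running total 5).
CONHCH3: amide, 1 C=O (running total 6).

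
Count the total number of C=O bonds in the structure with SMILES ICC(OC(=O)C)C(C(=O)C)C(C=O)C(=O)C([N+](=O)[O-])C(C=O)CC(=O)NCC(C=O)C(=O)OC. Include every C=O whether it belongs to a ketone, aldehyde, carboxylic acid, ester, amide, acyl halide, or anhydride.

8

CH(OCOCH3): ester, 1 C=O (running total 1).
CH(COCH3): ketone, 1 C=O (running total 2).
CH(CHO): aldehyde, 1 C=O (running total 3).
CO: ketone, 1 C=O (running total 4).
CH(CHO): aldehyde, 1 C=O (running total 5).
CH2CONHCH2: amide, 1 C=O (running total 6).
CH(CHO): aldehyde, 1 C=O (running total 7).
COOCH3: ester, 1 C=O (running total 8).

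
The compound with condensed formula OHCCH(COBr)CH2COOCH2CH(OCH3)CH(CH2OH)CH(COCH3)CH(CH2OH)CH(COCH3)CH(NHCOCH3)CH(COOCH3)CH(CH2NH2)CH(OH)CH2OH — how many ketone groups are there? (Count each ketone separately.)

Reading the structure from left to right:
  OHC: terminal –CHO: carbonyl C bonded to H and C → aldehyde.
  CH(COBr): pendant –C(=O)X: carbonyl C bonded to C and halogen → acyl halide.
  CH2COOCH2: –C(=O)–O–C with C on the carbonyl side → ester.
  CH(OCH3): pendant –OCH3: C–O–C with sp³ C, no adjacent C=O → ether.
  CH(CH2OH): pendant –CH2OH on an sp³ backbone C → alcohol.
  CH(COCH3): pendant –COCH3: carbonyl C bonded to two carbons → ketone.
  CH(CH2OH): pendant –CH2OH on an sp³ backbone C → alcohol.
  CH(COCH3): pendant –COCH3: carbonyl C bonded to two carbons → ketone.
  CH(NHCOCH3): pendant –NHC(=O)CH3: N bonded to a carbonyl → amide (not amine).
  CH(COOCH3): pendant –COOCH3: carbonyl C bonded to C and –OCH3 → ester.
  CH(CH2NH2): pendant –CH2NH2: N on sp³ C, no adjacent C=O → amine.
  CH(OH): –OH on an sp³ carbon → alcohol (secondary).
  CH2OH: –OH on an sp³ carbon → alcohol.
Ketone appears at: CH(COCH3), CH(COCH3) → 2.

2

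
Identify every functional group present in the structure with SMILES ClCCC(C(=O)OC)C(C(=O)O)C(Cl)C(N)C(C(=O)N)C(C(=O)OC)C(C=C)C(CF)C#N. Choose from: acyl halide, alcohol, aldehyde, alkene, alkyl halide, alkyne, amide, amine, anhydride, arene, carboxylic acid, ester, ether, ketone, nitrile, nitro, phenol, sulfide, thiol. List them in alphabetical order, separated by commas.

alkene, alkyl halide, amide, amine, carboxylic acid, ester, nitrile

halogen on an sp³ carbon → alkyl halide.
pendant –COOCH3: carbonyl C bonded to C and –OCH3 → ester.
pendant –COOH: carbonyl C bonded to C and –OH → carboxylic acid.
halogen on an sp³ carbon → alkyl halide.
–NH2 on an sp³ carbon with no adjacent C=O → amine.
pendant –CONH2: carbonyl C bonded to C and N → amide.
pendant –COOCH3: carbonyl C bonded to C and –OCH3 → ester.
pendant –CH=CH2: C=C double bond → alkene.
pendant –CH2X: halogen on sp³ carbon → alkyl halide.
–C≡N: carbon triple-bonded to nitrogen → nitrile.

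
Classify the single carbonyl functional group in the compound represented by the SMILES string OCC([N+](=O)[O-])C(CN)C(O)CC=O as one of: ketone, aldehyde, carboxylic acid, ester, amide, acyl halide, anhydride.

The carbonyl is in the CHO segment: terminal –CHO: carbonyl C bonded to H and C → aldehyde.

aldehyde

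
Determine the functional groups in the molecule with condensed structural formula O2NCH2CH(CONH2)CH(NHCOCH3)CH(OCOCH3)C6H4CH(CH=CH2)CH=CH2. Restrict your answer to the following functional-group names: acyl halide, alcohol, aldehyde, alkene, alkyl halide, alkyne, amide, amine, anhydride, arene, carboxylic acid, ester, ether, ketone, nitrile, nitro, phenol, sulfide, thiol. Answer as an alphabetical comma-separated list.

alkene, amide, arene, ester, nitro

Taking each segment in turn:
  O2NCH2: –NO2 on carbon → nitro group.
  CH(CONH2): pendant –CONH2: carbonyl C bonded to C and N → amide.
  CH(NHCOCH3): pendant –NHC(=O)CH3: N bonded to a carbonyl → amide (not amine).
  CH(OCOCH3): pendant –OC(=O)CH3: an acyloxy group → ester.
  C6H4: para-disubstituted benzene ring → arene.
  CH(CH=CH2): pendant –CH=CH2: C=C double bond → alkene.
  CH=CH2: C=C double bond → alkene.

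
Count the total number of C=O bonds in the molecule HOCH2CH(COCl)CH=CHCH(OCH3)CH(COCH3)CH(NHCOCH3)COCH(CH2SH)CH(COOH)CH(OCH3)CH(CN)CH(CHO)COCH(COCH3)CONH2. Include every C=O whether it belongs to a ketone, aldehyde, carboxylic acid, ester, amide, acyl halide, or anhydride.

CH(COCl): acyl halide, 1 C=O (running total 1).
CH(COCH3): ketone, 1 C=O (running total 2).
CH(NHCOCH3): amide, 1 C=O (running total 3).
CO: ketone, 1 C=O (running total 4).
CH(COOH): carboxylic acid, 1 C=O (running total 5).
CH(CHO): aldehyde, 1 C=O (running total 6).
CO: ketone, 1 C=O (running total 7).
CH(COCH3): ketone, 1 C=O (running total 8).
CONH2: amide, 1 C=O (running total 9).

9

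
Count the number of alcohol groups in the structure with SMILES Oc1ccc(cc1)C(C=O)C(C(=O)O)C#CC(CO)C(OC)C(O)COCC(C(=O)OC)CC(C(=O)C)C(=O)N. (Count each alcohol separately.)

2

Working along the chain:
  HOC6H4: –OH attached directly to an aromatic ring → phenol (not alcohol); the ring itself is an arene.
  CH(CHO): pendant –CHO: carbonyl C bonded to C and H → aldehyde.
  CH(COOH): pendant –COOH: carbonyl C bonded to C and –OH → carboxylic acid.
  C≡C: C≡C triple bond → alkyne.
  CH(CH2OH): pendant –CH2OH on an sp³ backbone C → alcohol.
  CH(OCH3): pendant –OCH3: C–O–C with sp³ C, no adjacent C=O → ether.
  CH(OH): –OH on an sp³ carbon → alcohol (secondary).
  CH2OCH2: C–O–C with sp³ carbons on both sides and no adjacent C=O → ether.
  CH(COOCH3): pendant –COOCH3: carbonyl C bonded to C and –OCH3 → ester.
  CH(COCH3): pendant –COCH3: carbonyl C bonded to two carbons → ketone.
  CONH2: –C(=O)NH2: carbonyl C bonded to C and to N → amide (the N is not a separate amine).
Alcohol appears at: CH(CH2OH), CH(OH) → 2.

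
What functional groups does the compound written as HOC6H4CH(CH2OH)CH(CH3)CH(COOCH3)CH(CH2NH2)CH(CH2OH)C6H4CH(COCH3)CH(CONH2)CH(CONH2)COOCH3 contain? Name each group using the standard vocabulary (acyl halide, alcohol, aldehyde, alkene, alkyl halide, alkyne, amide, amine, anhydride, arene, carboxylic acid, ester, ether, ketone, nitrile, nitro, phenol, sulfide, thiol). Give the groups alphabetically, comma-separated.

–OH attached directly to an aromatic ring → phenol (not alcohol); the ring itself is an arene.
pendant –CH2OH on an sp³ backbone C → alcohol.
pendant –COOCH3: carbonyl C bonded to C and –OCH3 → ester.
pendant –CH2NH2: N on sp³ C, no adjacent C=O → amine.
pendant –CH2OH on an sp³ backbone C → alcohol.
para-disubstituted benzene ring → arene.
pendant –COCH3: carbonyl C bonded to two carbons → ketone.
pendant –CONH2: carbonyl C bonded to C and N → amide.
pendant –CONH2: carbonyl C bonded to C and N → amide.
–C(=O)OCH3: carbonyl C bonded to C and to –OCH3 → ester (not ketone + ether).

alcohol, amide, amine, arene, ester, ketone, phenol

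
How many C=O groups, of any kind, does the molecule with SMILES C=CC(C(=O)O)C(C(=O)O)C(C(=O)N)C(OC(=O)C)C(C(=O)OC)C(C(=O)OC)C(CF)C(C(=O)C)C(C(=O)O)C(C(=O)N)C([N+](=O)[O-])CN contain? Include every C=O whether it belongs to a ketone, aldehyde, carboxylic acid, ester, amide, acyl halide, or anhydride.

9

CH(COOH): carboxylic acid, 1 C=O (running total 1).
CH(COOH): carboxylic acid, 1 C=O (running total 2).
CH(CONH2): amide, 1 C=O (running total 3).
CH(OCOCH3): ester, 1 C=O (running total 4).
CH(COOCH3): ester, 1 C=O (running total 5).
CH(COOCH3): ester, 1 C=O (running total 6).
CH(COCH3): ketone, 1 C=O (running total 7).
CH(COOH): carboxylic acid, 1 C=O (running total 8).
CH(CONH2): amide, 1 C=O (running total 9).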